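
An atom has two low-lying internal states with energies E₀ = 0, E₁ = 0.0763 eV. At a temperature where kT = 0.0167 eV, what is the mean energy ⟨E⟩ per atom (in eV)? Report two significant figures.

Eᵢ/kT = 0, 4.569.
Z = Σ e^(−Eᵢ/kT) = e^(−0) + e^(−4.569) = 1.000 + 0.01037 = 1.010.
⟨E⟩ = Σ Eᵢ e^(−Eᵢ/kT) / Z = (0·1.000 + 0.0763·0.01037) / 1.010 = 0.00078 eV.

0.00078 eV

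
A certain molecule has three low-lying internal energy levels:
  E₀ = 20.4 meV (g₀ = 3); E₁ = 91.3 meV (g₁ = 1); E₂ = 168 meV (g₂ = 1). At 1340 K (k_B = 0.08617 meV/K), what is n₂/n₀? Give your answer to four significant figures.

k_BT = 0.08617 × 1340 K = 115.468 meV.
n₂/n₀ = (g₂/g₀) exp[−(E₂−E₀)/kT] = (1/3) × exp(−(147.6 meV)/(115.468 meV)) = (1/3) × exp(-1.27828) = 0.09284.

0.09284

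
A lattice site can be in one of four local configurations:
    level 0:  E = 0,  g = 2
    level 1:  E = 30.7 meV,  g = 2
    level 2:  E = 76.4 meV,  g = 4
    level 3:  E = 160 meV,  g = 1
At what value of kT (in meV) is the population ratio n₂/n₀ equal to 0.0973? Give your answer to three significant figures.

n₂/n₀ = (g₂/g₀) exp[−(E₂−E₀)/kT] = 0.0973.
⇒ (E₂−E₀)/kT = ln((4/2)/0.0973) = ln(20.555) = 3.0231.
kT = 76.4 meV / 3.0231 = 25.3 meV.

25.3 meV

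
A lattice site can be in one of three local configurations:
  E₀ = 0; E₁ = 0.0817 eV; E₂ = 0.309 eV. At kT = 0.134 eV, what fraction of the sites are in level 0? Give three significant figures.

0.609

Eᵢ/kT = 0, 0.60970, 2.3060.
Z = Σ e^(−Eᵢ/kT) = e^(−0) + e^(−0.60970) + e^(−2.3060) = 1.0000 + 0.54351 + 0.099659 = 1.6432.
P₀ = e^(−E₀/kT) / Z = 1.0000/1.6432 = 0.609.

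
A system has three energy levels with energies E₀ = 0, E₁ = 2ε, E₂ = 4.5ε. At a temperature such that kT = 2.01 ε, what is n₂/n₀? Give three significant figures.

0.107

n₂/n₀ = exp[−(E₂−E₀)/kT] = exp(−(4.5ε)/(2.01ε)) = exp(-2.2388) = 0.107.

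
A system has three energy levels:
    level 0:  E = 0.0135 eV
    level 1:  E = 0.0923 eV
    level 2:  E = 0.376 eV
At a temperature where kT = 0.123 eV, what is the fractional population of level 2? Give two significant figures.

Eᵢ/kT = 0.1098, 0.7504, 3.057.
Z = Σ e^(−Eᵢ/kT) = e^(−0.1098) + e^(−0.7504) + e^(−3.057) = 0.8960 + 0.4722 + 0.04703 = 1.415.
P₂ = e^(−E₂/kT) / Z = 0.04703/1.415 = 0.033.

0.033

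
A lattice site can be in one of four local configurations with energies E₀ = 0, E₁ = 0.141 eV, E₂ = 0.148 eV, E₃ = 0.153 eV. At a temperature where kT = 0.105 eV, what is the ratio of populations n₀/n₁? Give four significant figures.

n₀/n₁ = exp[−(E₀−E₁)/kT] = exp(−(-0.141 eV)/(0.105 eV)) = exp(1.34286) = 3.830.

3.830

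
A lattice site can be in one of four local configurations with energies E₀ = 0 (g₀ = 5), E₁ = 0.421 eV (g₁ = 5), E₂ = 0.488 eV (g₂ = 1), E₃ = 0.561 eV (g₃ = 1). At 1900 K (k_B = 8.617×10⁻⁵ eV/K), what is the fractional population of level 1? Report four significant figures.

0.06992

k_BT = 8.617×10⁻⁵ × 1900 K = 0.163723 eV.
Eᵢ/kT = 0, 2.57142, 2.98064, 3.42652.
Z = Σ gᵢe^(−Eᵢ/kT) = 5·e^(−0) + 5·e^(−2.57142) + 1·e^(−2.98064) + 1·e^(−3.42652) = 5.00000 + 0.382135 + 0.0507603 + 0.0324998 = 5.46540.
P₁ = g₁ e^(−E₁/kT) / Z = 0.382135/5.46540 = 0.06992.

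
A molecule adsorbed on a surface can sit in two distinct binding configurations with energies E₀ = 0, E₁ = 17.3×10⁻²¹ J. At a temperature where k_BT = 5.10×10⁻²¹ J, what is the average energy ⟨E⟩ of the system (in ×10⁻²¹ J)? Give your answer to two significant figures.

0.56 ×10⁻²¹ J

Eᵢ/kT = 0, 3.392.
Z = Σ e^(−Eᵢ/kT) = e^(−0) + e^(−3.392) = 1.000 + 0.03364 = 1.034.
⟨E⟩ = Σ Eᵢ e^(−Eᵢ/kT) / Z = (0·1.000 + 17.3·0.03364) / 1.034 = 0.56 ×10⁻²¹ J.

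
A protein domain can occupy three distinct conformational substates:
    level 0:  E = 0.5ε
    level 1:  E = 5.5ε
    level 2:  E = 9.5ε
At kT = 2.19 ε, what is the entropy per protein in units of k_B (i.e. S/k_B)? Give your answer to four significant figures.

Eᵢ/kT = 0.228311, 2.51142, 4.33790.
Z = Σ e^(−Eᵢ/kT) = e^(−0.228311) + e^(−2.51142) + e^(−4.33790) = 0.795877 + 0.0811529 + 0.0130639 = 0.890094.
⟨E⟩ = Σ EᵢPᵢ = 1.08796 ε.
S/k_B = ln Z + ⟨E⟩/kT = ln(0.890094) + 1.08796/2.19 = -0.116428 + 0.496785 = 0.3804.

0.3804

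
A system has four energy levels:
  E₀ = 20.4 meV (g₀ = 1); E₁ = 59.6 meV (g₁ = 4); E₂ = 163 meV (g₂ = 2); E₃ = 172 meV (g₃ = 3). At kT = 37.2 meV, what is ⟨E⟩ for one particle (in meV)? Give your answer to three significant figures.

Eᵢ/kT = 0.54839, 1.6022, 4.3817, 4.6237.
Z = Σ gᵢe^(−Eᵢ/kT) = 1·e^(−0.54839) + 4·e^(−1.6022) + 2·e^(−4.3817) + 3·e^(−4.6237) = 0.57788 + 0.80581 + 0.025008 + 0.029449 = 1.4381.
⟨E⟩ = Σ Eᵢ gᵢe^(−Eᵢ/kT) / Z = (20.4·0.57788 + 59.6·0.80581 + 163·0.025008 + 172·0.029449) / 1.4381 = 47.9 meV.

47.9 meV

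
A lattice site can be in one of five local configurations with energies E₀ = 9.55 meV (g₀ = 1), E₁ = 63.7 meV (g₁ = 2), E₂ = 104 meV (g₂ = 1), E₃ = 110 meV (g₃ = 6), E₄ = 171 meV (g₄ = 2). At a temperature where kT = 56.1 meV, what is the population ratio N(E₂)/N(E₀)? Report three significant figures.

n₂/n₀ = (g₂/g₀) exp[−(E₂−E₀)/kT] = (1/1) × exp(−(94.45 meV)/(56.1 meV)) = (1/1) × exp(-1.6836) = 0.186.

0.186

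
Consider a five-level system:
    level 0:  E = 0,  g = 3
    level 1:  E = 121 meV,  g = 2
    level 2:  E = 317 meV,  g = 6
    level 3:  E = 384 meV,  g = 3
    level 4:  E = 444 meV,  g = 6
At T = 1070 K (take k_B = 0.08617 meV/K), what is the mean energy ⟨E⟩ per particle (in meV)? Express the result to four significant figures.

43.31 meV

k_BT = 0.08617 × 1070 K = 92.2019 meV.
Eᵢ/kT = 0, 1.31234, 3.43811, 4.16477, 4.81552.
Z = Σ gᵢe^(−Eᵢ/kT) = 3·e^(−0) + 2·e^(−1.31234) + 6·e^(−3.43811) + 3·e^(−4.16477) + 6·e^(−4.81552) = 3.00000 + 0.538379 + 0.192752 + 0.0465999 + 0.0486180 = 3.82635.
⟨E⟩ = Σ Eᵢ gᵢe^(−Eᵢ/kT) / Z = (0·3.00000 + 121·0.538379 + 317·0.192752 + 384·0.0465999 + 444·0.0486180) / 3.82635 = 43.31 meV.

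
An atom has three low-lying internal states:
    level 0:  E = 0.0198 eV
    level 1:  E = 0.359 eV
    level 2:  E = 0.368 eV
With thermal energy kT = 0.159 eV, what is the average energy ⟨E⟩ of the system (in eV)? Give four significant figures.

Eᵢ/kT = 0.124528, 2.25786, 2.31447.
Z = Σ e^(−Eᵢ/kT) = e^(−0.124528) + e^(−2.25786) + e^(−2.31447) = 0.882914 + 0.104574 + 0.0988185 = 1.08631.
⟨E⟩ = Σ Eᵢ e^(−Eᵢ/kT) / Z = (0.0198·0.882914 + 0.359·0.104574 + 0.368·0.0988185) / 1.08631 = 0.08413 eV.

0.08413 eV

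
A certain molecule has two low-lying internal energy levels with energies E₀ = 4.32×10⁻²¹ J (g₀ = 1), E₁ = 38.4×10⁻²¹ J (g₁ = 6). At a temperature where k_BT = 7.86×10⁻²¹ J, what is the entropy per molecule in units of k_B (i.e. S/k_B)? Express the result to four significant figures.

0.3914

Eᵢ/kT = 0.549618, 4.88550.
Z = Σ gᵢe^(−Eᵢ/kT) = 1·e^(−0.549618) + 6·e^(−4.88550) = 0.577170 + 0.0453321 = 0.622502.
⟨E⟩ = Σ EᵢPᵢ = 6.80179 ×10⁻²¹ J.
S/k_B = ln Z + ⟨E⟩/kT = ln(0.622502) + 6.80179/7.86 = -0.474008 + 0.865368 = 0.3914.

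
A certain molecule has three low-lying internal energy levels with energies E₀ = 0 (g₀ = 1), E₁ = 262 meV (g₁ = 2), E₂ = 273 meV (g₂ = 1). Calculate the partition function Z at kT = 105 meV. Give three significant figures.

Z = 1.24

Eᵢ/kT = 0, 2.4952, 2.6000.
Z = Σ gᵢe^(−Eᵢ/kT) = 1·e^(−0) + 2·e^(−2.4952) + 1·e^(−2.6000) = 1.0000 + 0.16496 + 0.074274 = 1.2392.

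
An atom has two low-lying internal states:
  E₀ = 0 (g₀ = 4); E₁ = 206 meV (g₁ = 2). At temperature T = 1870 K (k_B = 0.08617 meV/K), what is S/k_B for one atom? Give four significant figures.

k_BT = 0.08617 × 1870 K = 161.138 meV.
Eᵢ/kT = 0, 1.27841.
Z = Σ gᵢe^(−Eᵢ/kT) = 4·e^(−0) + 2·e^(−1.27841) = 4.00000 + 0.556959 = 4.55696.
⟨E⟩ = Σ EᵢPᵢ = 25.1777 meV.
S/k_B = ln Z + ⟨E⟩/kT = ln(4.55696) + 25.1777/161.138 = 1.51666 + 0.156249 = 1.673.

1.673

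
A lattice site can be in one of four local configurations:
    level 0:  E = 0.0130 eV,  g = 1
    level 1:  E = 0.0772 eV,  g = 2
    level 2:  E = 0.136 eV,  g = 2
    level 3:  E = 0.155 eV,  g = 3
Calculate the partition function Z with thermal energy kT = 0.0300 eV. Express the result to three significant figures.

Z = 0.840

Eᵢ/kT = 0.43333, 2.5733, 4.5333, 5.1667.
Z = Σ gᵢe^(−Eᵢ/kT) = 1·e^(−0.43333) + 2·e^(−2.5733) + 2·e^(−4.5333) + 3·e^(−5.1667) = 0.64835 + 0.15257 + 0.021490 + 0.017110 = 0.83952.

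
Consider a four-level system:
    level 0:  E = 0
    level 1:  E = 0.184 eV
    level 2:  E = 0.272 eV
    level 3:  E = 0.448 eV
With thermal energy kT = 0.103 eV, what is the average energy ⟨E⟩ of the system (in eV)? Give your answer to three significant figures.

0.0447 eV

Eᵢ/kT = 0, 1.7864, 2.6408, 4.3495.
Z = Σ e^(−Eᵢ/kT) = e^(−0) + e^(−1.7864) + e^(−2.6408) + e^(−4.3495) = 1.0000 + 0.16756 + 0.071304 + 0.012913 = 1.2518.
⟨E⟩ = Σ Eᵢ e^(−Eᵢ/kT) / Z = (0·1.0000 + 0.184·0.16756 + 0.272·0.071304 + 0.448·0.012913) / 1.2518 = 0.0447 eV.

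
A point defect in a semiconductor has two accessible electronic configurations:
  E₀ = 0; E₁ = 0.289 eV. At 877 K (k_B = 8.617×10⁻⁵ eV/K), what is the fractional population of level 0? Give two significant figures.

0.98

k_BT = 8.617×10⁻⁵ × 877 K = 0.07557 eV.
Eᵢ/kT = 0, 3.824.
Z = Σ e^(−Eᵢ/kT) = e^(−0) + e^(−3.824) = 1.000 + 0.02184 = 1.022.
P₀ = e^(−E₀/kT) / Z = 1.000/1.022 = 0.98.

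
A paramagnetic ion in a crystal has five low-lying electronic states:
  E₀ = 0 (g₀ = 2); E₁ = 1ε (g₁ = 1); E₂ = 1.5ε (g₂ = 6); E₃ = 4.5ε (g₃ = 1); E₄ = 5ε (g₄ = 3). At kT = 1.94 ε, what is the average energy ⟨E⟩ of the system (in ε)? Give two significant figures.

1.1 ε

Eᵢ/kT = 0, 0.5155, 0.7732, 2.320, 2.577.
Z = Σ gᵢe^(−Eᵢ/kT) = 2·e^(−0) + 1·e^(−0.5155) + 6·e^(−0.7732) + 1·e^(−2.320) + 3·e^(−2.577) = 2.000 + 0.5972 + 2.769 + 0.09827 + 0.2280 = 5.692.
⟨E⟩ = Σ Eᵢ gᵢe^(−Eᵢ/kT) / Z = (0·2.000 + 1·0.5972 + 1.5·2.769 + 4.5·0.09827 + 5·0.2280) / 5.692 = 1.1 ε.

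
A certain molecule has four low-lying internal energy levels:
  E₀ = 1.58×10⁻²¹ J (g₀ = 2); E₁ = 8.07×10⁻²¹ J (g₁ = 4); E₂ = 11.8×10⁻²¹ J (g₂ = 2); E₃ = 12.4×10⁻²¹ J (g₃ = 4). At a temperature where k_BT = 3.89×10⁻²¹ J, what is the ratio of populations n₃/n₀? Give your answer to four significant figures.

n₃/n₀ = (g₃/g₀) exp[−(E₃−E₀)/kT] = (4/2) × exp(−(10.82 ×10⁻²¹ J)/(3.89 ×10⁻²¹ J)) = (4/2) × exp(-2.78149) = 0.1239.

0.1239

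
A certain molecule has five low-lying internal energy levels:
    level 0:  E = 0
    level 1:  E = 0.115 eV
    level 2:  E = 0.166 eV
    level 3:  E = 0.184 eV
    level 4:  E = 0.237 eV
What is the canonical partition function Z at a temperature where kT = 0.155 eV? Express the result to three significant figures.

Z = 2.34

Eᵢ/kT = 0, 0.74194, 1.0710, 1.1871, 1.5290.
Z = Σ e^(−Eᵢ/kT) = e^(−0) + e^(−0.74194) + e^(−1.0710) + e^(−1.1871) + e^(−1.5290) = 1.0000 + 0.47619 + 0.34267 + 0.30510 + 0.21675 = 2.3407.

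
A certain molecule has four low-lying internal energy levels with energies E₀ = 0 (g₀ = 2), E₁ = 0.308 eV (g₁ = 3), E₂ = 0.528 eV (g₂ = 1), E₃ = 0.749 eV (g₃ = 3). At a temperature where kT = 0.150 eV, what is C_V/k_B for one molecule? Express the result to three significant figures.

0.858

Eᵢ/kT = 0, 2.0533, 3.5200, 4.9933.
Z = Σ gᵢe^(−Eᵢ/kT) = 2·e^(−0) + 3·e^(−2.0533) + 1·e^(−3.5200) + 3·e^(−4.9933) = 2.0000 + 0.38493 + 0.029599 + 0.020350 = 2.4349.
⟨E⟩ = 0.061370 eV, ⟨E²⟩ = 0.023074 eV².
C_V/k_B = (⟨E²⟩ − ⟨E⟩²)/(kT)² = (0.023074 − 0.0037663)/0.022500 = 0.858.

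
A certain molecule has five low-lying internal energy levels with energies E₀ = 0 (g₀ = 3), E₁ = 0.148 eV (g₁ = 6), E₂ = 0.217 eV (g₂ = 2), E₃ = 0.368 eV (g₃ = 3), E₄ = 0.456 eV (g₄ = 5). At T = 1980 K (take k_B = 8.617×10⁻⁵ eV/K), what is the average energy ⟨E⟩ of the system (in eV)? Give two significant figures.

k_BT = 8.617×10⁻⁵ × 1980 K = 0.1706 eV.
Eᵢ/kT = 0, 0.8675, 1.272, 2.157, 2.673.
Z = Σ gᵢe^(−Eᵢ/kT) = 3·e^(−0) + 6·e^(−0.8675) + 2·e^(−1.272) + 3·e^(−2.157) + 5·e^(−2.673) = 3.000 + 2.520 + 0.5605 + 0.3470 + 0.3452 = 6.773.
⟨E⟩ = Σ Eᵢ gᵢe^(−Eᵢ/kT) / Z = (0·3.000 + 0.148·2.520 + 0.217·0.5605 + 0.368·0.3470 + 0.456·0.3452) / 6.773 = 0.12 eV.

0.12 eV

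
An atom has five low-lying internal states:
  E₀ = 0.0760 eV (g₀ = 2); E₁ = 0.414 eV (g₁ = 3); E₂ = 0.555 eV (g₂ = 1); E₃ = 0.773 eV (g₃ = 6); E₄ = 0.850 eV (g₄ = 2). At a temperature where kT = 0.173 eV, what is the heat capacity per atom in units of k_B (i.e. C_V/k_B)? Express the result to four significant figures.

Eᵢ/kT = 0.439306, 2.39306, 3.20809, 4.46821, 4.91329.
Z = Σ gᵢe^(−Eᵢ/kT) = 2·e^(−0.439306) + 3·e^(−2.39306) + 1·e^(−3.20809) + 6·e^(−4.46821) + 2·e^(−4.91329) = 1.28897 + 0.274049 + 0.0404338 + 0.0688069 + 0.0146965 = 1.68696.
⟨E⟩ = 0.177561 eV, ⟨E²⟩ = 0.0703057 eV².
C_V/k_B = (⟨E²⟩ − ⟨E⟩²)/(kT)² = (0.0703057 − 0.0315279)/0.0299290 = 1.296.

1.296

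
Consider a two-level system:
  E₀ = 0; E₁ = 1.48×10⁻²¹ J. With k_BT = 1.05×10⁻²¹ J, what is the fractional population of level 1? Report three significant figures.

0.196

Eᵢ/kT = 0, 1.4095.
Z = Σ e^(−Eᵢ/kT) = e^(−0) + e^(−1.4095) = 1.0000 + 0.24427 = 1.2443.
P₁ = e^(−E₁/kT) / Z = 0.24427/1.2443 = 0.196.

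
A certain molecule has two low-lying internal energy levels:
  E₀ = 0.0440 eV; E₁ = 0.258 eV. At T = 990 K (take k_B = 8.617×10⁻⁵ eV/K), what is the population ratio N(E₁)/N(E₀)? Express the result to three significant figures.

k_BT = 8.617×10⁻⁵ × 990 K = 0.085308 eV.
n₁/n₀ = exp[−(E₁−E₀)/kT] = exp(−(0.2140 eV)/(0.085308 eV)) = exp(-2.5086) = 0.0814.

0.0814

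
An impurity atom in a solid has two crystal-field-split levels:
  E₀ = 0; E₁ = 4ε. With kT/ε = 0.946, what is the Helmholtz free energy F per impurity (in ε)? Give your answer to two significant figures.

-0.014 ε

Eᵢ/kT = 0, 4.228.
Z = Σ e^(−Eᵢ/kT) = e^(−0) + e^(−4.228) = 1.000 + 0.01458 = 1.015.
F = −kT ln Z = −0.946 × ln(1.015) = −0.946 × 0.01489 = -0.014 ε.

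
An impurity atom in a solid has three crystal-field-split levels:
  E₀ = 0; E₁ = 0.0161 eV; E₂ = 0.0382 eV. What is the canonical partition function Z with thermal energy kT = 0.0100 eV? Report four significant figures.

Eᵢ/kT = 0, 1.61000, 3.82000.
Z = Σ e^(−Eᵢ/kT) = e^(−0) + e^(−1.61000) + e^(−3.82000) = 1.00000 + 0.199888 + 0.0219278 = 1.22182.

Z = 1.222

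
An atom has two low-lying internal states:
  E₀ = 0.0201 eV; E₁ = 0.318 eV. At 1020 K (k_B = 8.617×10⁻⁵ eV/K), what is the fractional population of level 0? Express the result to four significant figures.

k_BT = 8.617×10⁻⁵ × 1020 K = 0.0878934 eV.
Eᵢ/kT = 0.228686, 3.61802.
Z = Σ e^(−Eᵢ/kT) = e^(−0.228686) + e^(−3.61802) = 0.795578 + 0.0268358 = 0.822414.
P₀ = e^(−E₀/kT) / Z = 0.795578/0.822414 = 0.9674.

0.9674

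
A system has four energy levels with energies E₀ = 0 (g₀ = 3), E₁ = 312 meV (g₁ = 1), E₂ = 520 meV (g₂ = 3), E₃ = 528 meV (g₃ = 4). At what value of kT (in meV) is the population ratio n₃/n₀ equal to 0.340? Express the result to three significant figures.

n₃/n₀ = (g₃/g₀) exp[−(E₃−E₀)/kT] = 0.340.
⇒ (E₃−E₀)/kT = ln((4/3)/0.340) = ln(3.9216) = 1.3665.
kT = 528 meV / 1.3665 = 386 meV.

386 meV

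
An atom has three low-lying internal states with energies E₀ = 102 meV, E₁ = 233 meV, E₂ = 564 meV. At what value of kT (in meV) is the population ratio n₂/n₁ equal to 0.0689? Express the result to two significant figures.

n₂/n₁ = exp[−(E₂−E₁)/kT] = 0.0689.
⇒ (E₂−E₁)/kT = ln(1/0.0689) = ln(14.51) = 2.675.
kT = 331 meV / 2.675 = 120 meV.

120 meV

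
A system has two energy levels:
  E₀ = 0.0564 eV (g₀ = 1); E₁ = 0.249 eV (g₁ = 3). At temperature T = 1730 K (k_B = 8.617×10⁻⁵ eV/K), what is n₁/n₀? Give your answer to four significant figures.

0.8242

k_BT = 8.617×10⁻⁵ × 1730 K = 0.149074 eV.
n₁/n₀ = (g₁/g₀) exp[−(E₁−E₀)/kT] = (3/1) × exp(−(0.1926 eV)/(0.149074 eV)) = (3/1) × exp(-1.29198) = 0.8242.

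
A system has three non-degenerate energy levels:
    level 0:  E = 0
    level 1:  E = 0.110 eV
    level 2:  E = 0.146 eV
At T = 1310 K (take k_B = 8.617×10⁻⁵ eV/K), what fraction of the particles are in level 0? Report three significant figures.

k_BT = 8.617×10⁻⁵ × 1310 K = 0.11288 eV.
Eᵢ/kT = 0, 0.97449, 1.2934.
Z = Σ e^(−Eᵢ/kT) = e^(−0) + e^(−0.97449) + e^(−1.2934) = 1.0000 + 0.37738 + 0.27434 = 1.6517.
P₀ = e^(−E₀/kT) / Z = 1.0000/1.6517 = 0.605.

0.605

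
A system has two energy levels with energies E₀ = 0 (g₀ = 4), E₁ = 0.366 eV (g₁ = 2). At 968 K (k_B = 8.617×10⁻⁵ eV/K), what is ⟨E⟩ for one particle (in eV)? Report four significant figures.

k_BT = 8.617×10⁻⁵ × 968 K = 0.0834126 eV.
Eᵢ/kT = 0, 4.38783.
Z = Σ gᵢe^(−Eᵢ/kT) = 4·e^(−0) + 2·e^(−4.38783) = 4.00000 + 0.0248553 = 4.02486.
⟨E⟩ = Σ Eᵢ gᵢe^(−Eᵢ/kT) / Z = (0·4.00000 + 0.366·0.0248553) / 4.02486 = 0.002260 eV.

0.002260 eV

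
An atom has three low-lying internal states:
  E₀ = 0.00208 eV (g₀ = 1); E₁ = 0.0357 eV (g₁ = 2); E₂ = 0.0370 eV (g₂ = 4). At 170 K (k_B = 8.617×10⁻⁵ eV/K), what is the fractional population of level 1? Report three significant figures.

k_BT = 8.617×10⁻⁵ × 170 K = 0.014649 eV.
Eᵢ/kT = 0.14199, 2.4370, 2.5258.
Z = Σ gᵢe^(−Eᵢ/kT) = 1·e^(−0.14199) + 2·e^(−2.4370) + 4·e^(−2.5258) = 0.86763 + 0.17485 + 0.31998 = 1.3625.
P₁ = g₁ e^(−E₁/kT) / Z = 0.17485/1.3625 = 0.128.

0.128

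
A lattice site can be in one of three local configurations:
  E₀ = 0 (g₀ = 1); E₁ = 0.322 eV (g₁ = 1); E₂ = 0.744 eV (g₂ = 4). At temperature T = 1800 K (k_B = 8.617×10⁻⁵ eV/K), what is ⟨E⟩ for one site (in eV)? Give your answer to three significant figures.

k_BT = 8.617×10⁻⁵ × 1800 K = 0.15511 eV.
Eᵢ/kT = 0, 2.0759, 4.7966.
Z = Σ gᵢe^(−Eᵢ/kT) = 1·e^(−0) + 1·e^(−2.0759) + 4·e^(−4.7966) = 1.0000 + 0.12544 + 0.033031 = 1.1585.
⟨E⟩ = Σ Eᵢ gᵢe^(−Eᵢ/kT) / Z = (0·1.0000 + 0.322·0.12544 + 0.744·0.033031) / 1.1585 = 0.0561 eV.

0.0561 eV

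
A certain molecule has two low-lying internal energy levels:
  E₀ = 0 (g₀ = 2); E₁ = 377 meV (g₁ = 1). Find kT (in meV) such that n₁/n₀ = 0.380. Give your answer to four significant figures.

1374 meV

n₁/n₀ = (g₁/g₀) exp[−(E₁−E₀)/kT] = 0.380.
⇒ (E₁−E₀)/kT = ln((1/2)/0.380) = ln(1.31579) = 0.274437.
kT = 377 meV / 0.274437 = 1374 meV.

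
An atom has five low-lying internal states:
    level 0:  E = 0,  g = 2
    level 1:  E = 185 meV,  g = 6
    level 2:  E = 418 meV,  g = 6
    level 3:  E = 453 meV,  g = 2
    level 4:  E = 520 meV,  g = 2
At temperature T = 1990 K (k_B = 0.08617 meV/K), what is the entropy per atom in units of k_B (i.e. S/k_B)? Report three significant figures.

k_BT = 0.08617 × 1990 K = 171.48 meV.
Eᵢ/kT = 0, 1.0788, 2.4376, 2.6417, 3.0324.
Z = Σ gᵢe^(−Eᵢ/kT) = 2·e^(−0) + 6·e^(−1.0788) + 6·e^(−2.4376) + 2·e^(−2.6417) + 2·e^(−3.0324) = 2.0000 + 2.0400 + 0.52422 + 0.14248 + 0.096400 = 4.8031.
⟨E⟩ = Σ EᵢPᵢ = 148.07 meV.
S/k_B = ln Z + ⟨E⟩/kT = ln(4.8031) + 148.07/171.48 = 1.5693 + 0.86348 = 2.43.

2.43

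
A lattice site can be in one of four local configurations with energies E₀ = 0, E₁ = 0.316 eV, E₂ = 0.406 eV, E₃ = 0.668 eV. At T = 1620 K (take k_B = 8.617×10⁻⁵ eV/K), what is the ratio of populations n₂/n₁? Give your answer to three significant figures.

k_BT = 8.617×10⁻⁵ × 1620 K = 0.13960 eV.
n₂/n₁ = exp[−(E₂−E₁)/kT] = exp(−(0.090 eV)/(0.13960 eV)) = exp(-0.64470) = 0.525.

0.525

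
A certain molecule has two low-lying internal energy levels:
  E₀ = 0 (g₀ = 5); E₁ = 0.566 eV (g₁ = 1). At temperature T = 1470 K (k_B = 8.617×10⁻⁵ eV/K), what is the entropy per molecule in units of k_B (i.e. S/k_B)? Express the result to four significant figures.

k_BT = 8.617×10⁻⁵ × 1470 K = 0.126670 eV.
Eᵢ/kT = 0, 4.46830.
Z = Σ gᵢe^(−Eᵢ/kT) = 5·e^(−0) + 1·e^(−4.46830) = 5.00000 + 0.0114668 = 5.01147.
⟨E⟩ = Σ EᵢPᵢ = 0.00129507 eV.
S/k_B = ln Z + ⟨E⟩/kT = ln(5.01147) + 0.00129507/0.126670 = 1.61173 + 0.0102240 = 1.622.

1.622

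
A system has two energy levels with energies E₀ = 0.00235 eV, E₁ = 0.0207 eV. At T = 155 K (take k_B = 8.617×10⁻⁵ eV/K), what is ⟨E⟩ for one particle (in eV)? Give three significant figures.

k_BT = 8.617×10⁻⁵ × 155 K = 0.013356 eV.
Eᵢ/kT = 0.17595, 1.5499.
Z = Σ e^(−Eᵢ/kT) = e^(−0.17595) + e^(−1.5499) = 0.83866 + 0.21227 = 1.0509.
⟨E⟩ = Σ Eᵢ e^(−Eᵢ/kT) / Z = (0.00235·0.83866 + 0.0207·0.21227) / 1.0509 = 0.00606 eV.

0.00606 eV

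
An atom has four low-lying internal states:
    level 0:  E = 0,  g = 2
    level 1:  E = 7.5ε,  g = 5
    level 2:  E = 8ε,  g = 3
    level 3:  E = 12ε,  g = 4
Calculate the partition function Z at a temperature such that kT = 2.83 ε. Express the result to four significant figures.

Z = 2.588

Eᵢ/kT = 0, 2.65018, 2.82686, 4.24028.
Z = Σ gᵢe^(−Eᵢ/kT) = 2·e^(−0) + 5·e^(−2.65018) + 3·e^(−2.82686) + 4·e^(−4.24028) = 2.00000 + 0.353192 + 0.177595 + 0.0576142 = 2.58840.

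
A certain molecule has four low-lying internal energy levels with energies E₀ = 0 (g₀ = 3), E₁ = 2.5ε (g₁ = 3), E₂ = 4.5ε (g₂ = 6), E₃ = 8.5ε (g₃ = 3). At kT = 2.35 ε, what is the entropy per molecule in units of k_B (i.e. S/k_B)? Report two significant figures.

2.2

Eᵢ/kT = 0, 1.064, 1.915, 3.617.
Z = Σ gᵢe^(−Eᵢ/kT) = 3·e^(−0) + 3·e^(−1.064) + 6·e^(−1.915) + 3·e^(−3.617) = 3.000 + 1.035 + 0.8841 + 0.08059 = 5.000.
⟨E⟩ = Σ EᵢPᵢ = 1.450 ε.
S/k_B = ln Z + ⟨E⟩/kT = ln(5.000) + 1.450/2.35 = 1.609 + 0.6170 = 2.2.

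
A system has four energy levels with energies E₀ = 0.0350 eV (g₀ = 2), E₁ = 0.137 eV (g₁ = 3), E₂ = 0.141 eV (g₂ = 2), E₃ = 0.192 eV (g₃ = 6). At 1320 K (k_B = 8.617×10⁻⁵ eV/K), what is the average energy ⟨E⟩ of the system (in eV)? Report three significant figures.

0.116 eV

k_BT = 8.617×10⁻⁵ × 1320 K = 0.11374 eV.
Eᵢ/kT = 0.30772, 1.2045, 1.2397, 1.6881.
Z = Σ gᵢe^(−Eᵢ/kT) = 2·e^(−0.30772) + 3·e^(−1.2045) + 2·e^(−1.2397) + 6·e^(−1.6881) = 1.4702 + 0.89953 + 0.57894 + 1.1092 = 4.0579.
⟨E⟩ = Σ Eᵢ gᵢe^(−Eᵢ/kT) / Z = (0.0350·1.4702 + 0.137·0.89953 + 0.141·0.57894 + 0.192·1.1092) / 4.0579 = 0.116 eV.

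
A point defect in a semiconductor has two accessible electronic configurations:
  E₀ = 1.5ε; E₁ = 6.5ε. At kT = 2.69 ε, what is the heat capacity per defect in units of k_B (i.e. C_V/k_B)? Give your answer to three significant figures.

Eᵢ/kT = 0.55762, 2.4164.
Z = Σ e^(−Eᵢ/kT) = e^(−0.55762) + e^(−2.4164) = 0.57257 + 0.089242 = 0.66181.
⟨E⟩ = 2.1742 ε, ⟨E²⟩ = 7.6438 ε².
C_V/k_B = (⟨E²⟩ − ⟨E⟩²)/(kT)² = (7.6438 − 4.7271)/7.2361 = 0.403.

0.403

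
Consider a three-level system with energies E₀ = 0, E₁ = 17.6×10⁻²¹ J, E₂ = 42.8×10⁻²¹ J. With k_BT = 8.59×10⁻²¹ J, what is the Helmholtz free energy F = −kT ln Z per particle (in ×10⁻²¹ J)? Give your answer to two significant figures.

-1.1 ×10⁻²¹ J

Eᵢ/kT = 0, 2.049, 4.983.
Z = Σ e^(−Eᵢ/kT) = e^(−0) + e^(−2.049) + e^(−4.983) = 1.000 + 0.1289 + 0.006853 = 1.136.
F = −kT ln Z = −8.59 × ln(1.136) = −8.59 × 0.1275 = -1.1 ×10⁻²¹ J.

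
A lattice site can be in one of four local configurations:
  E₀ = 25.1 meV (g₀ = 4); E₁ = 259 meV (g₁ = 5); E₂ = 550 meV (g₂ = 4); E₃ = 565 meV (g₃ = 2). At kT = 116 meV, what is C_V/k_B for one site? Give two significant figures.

0.73

Eᵢ/kT = 0.2164, 2.233, 4.741, 4.871.
Z = Σ gᵢe^(−Eᵢ/kT) = 4·e^(−0.2164) + 5·e^(−2.233) + 4·e^(−4.741) + 2·e^(−4.871) = 3.222 + 0.5360 + 0.03492 + 0.01533 = 3.808.
⟨E⟩ = 65.01 meV, ⟨E²⟩ = 14030 meV².
C_V/k_B = (⟨E²⟩ − ⟨E⟩²)/(kT)² = (14030 − 4226)/13460 = 0.73.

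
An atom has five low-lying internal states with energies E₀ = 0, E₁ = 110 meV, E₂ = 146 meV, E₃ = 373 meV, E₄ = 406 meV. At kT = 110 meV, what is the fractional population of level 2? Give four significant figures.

0.1568

Eᵢ/kT = 0, 1.00000, 1.32727, 3.39091, 3.69091.
Z = Σ e^(−Eᵢ/kT) = e^(−0) + e^(−1.00000) + e^(−1.32727) + e^(−3.39091) + e^(−3.69091) = 1.00000 + 0.367879 + 0.265200 + 0.0336780 + 0.0249493 = 1.69171.
P₂ = e^(−E₂/kT) / Z = 0.265200/1.69171 = 0.1568.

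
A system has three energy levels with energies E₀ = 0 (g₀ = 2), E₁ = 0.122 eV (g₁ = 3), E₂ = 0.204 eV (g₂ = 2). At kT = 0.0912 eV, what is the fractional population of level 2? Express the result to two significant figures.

Eᵢ/kT = 0, 1.338, 2.237.
Z = Σ gᵢe^(−Eᵢ/kT) = 2·e^(−0) + 3·e^(−1.338) + 2·e^(−2.237) = 2.000 + 0.7871 + 0.2136 = 3.001.
P₂ = g₂ e^(−E₂/kT) / Z = 0.2136/3.001 = 0.071.

0.071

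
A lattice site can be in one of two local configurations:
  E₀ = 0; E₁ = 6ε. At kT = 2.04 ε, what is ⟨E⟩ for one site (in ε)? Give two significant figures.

0.30 ε

Eᵢ/kT = 0, 2.941.
Z = Σ e^(−Eᵢ/kT) = e^(−0) + e^(−2.941) = 1.000 + 0.05281 = 1.053.
⟨E⟩ = Σ Eᵢ e^(−Eᵢ/kT) / Z = (0·1.000 + 6·0.05281) / 1.053 = 0.30 ε.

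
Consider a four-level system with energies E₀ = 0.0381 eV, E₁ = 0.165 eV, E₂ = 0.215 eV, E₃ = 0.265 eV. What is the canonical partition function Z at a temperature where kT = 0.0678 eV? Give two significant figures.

Eᵢ/kT = 0.5619, 2.434, 3.171, 3.909.
Z = Σ e^(−Eᵢ/kT) = e^(−0.5619) + e^(−2.434) + e^(−3.171) + e^(−3.909) = 0.5701 + 0.08769 + 0.04196 + 0.02006 = 0.7198.

Z = 0.72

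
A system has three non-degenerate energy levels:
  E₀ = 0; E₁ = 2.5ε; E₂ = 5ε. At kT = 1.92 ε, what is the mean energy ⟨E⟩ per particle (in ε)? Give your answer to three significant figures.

Eᵢ/kT = 0, 1.3021, 2.6042.
Z = Σ e^(−Eᵢ/kT) = e^(−0) + e^(−1.3021) + e^(−2.6042) = 1.0000 + 0.27196 + 0.073962 = 1.3459.
⟨E⟩ = Σ Eᵢ e^(−Eᵢ/kT) / Z = (0·1.0000 + 2.5·0.27196 + 5·0.073962) / 1.3459 = 0.780 ε.

0.780 ε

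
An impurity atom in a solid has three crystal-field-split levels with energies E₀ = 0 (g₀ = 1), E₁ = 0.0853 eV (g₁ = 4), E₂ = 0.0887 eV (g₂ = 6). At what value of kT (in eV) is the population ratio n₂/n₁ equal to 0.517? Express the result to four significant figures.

n₂/n₁ = (g₂/g₁) exp[−(E₂−E₁)/kT] = 0.517.
⇒ (E₂−E₁)/kT = ln((6/4)/0.517) = ln(2.90135) = 1.06518.
kT = 0.0034 eV / 1.06518 = 0.003192 eV.

0.003192 eV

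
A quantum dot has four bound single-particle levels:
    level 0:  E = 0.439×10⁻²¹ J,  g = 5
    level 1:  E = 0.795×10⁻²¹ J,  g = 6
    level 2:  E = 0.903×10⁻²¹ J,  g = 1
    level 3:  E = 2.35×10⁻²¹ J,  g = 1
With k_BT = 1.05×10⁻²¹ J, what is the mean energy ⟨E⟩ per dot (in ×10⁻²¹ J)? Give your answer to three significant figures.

0.650 ×10⁻²¹ J

Eᵢ/kT = 0.41810, 0.75714, 0.86000, 2.2381.
Z = Σ gᵢe^(−Eᵢ/kT) = 5·e^(−0.41810) + 6·e^(−0.75714) + 1·e^(−0.86000) + 1·e^(−2.2381) = 3.2915 + 2.8140 + 0.42316 + 0.10666 = 6.6353.
⟨E⟩ = Σ Eᵢ gᵢe^(−Eᵢ/kT) / Z = (0.439·3.2915 + 0.795·2.8140 + 0.903·0.42316 + 2.35·0.10666) / 6.6353 = 0.650 ×10⁻²¹ J.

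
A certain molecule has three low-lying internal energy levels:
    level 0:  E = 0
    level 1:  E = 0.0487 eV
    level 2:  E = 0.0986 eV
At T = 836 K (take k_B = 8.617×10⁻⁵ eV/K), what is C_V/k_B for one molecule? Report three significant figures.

0.248

k_BT = 8.617×10⁻⁵ × 836 K = 0.072038 eV.
Eᵢ/kT = 0, 0.67603, 1.3687.
Z = Σ e^(−Eᵢ/kT) = e^(−0) + e^(−0.67603) + e^(−1.3687) = 1.0000 + 0.50863 + 0.25444 = 1.7631.
⟨E⟩ = 0.028279 eV, ⟨E²⟩ = 0.0020872 eV².
C_V/k_B = (⟨E²⟩ − ⟨E⟩²)/(kT)² = (0.0020872 − 0.00079970)/0.0051895 = 0.248.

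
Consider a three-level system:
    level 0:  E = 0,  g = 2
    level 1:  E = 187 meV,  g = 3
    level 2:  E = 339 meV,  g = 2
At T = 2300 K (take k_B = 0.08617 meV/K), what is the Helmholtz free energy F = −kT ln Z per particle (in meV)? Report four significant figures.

k_BT = 0.08617 × 2300 K = 198.191 meV.
Eᵢ/kT = 0, 0.943534, 1.71047.
Z = Σ gᵢe^(−Eᵢ/kT) = 2·e^(−0) + 3·e^(−0.943534) + 2·e^(−1.71047) = 2.00000 + 1.16775 + 0.361562 = 3.52931.
F = −kT ln Z = −198.191 × ln(3.52931) = −198.191 × 1.26110 = -249.9 meV.

-249.9 meV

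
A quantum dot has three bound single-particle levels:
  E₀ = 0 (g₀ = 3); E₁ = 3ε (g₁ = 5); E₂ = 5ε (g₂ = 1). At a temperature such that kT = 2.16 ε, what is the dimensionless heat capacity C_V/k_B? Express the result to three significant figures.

Eᵢ/kT = 0, 1.3889, 2.3148.
Z = Σ gᵢe^(−Eᵢ/kT) = 3·e^(−0) + 5·e^(−1.3889) + 1·e^(−2.3148) = 3.0000 + 1.2467 + 0.098786 = 4.3455.
⟨E⟩ = 0.97435 ε, ⟨E²⟩ = 3.1504 ε².
C_V/k_B = (⟨E²⟩ − ⟨E⟩²)/(kT)² = (3.1504 − 0.94936)/4.6656 = 0.472.

0.472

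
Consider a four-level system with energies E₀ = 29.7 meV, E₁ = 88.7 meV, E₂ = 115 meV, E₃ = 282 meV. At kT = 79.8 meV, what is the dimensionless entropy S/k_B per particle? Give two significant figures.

Eᵢ/kT = 0.3722, 1.112, 1.441, 3.534.
Z = Σ e^(−Eᵢ/kT) = e^(−0.3722) + e^(−1.112) + e^(−1.441) + e^(−3.534) = 0.6892 + 0.3289 + 0.2367 + 0.02919 = 1.284.
⟨E⟩ = Σ EᵢPᵢ = 66.27 meV.
S/k_B = ln Z + ⟨E⟩/kT = ln(1.284) + 66.27/79.8 = 0.2500 + 0.8305 = 1.1.

1.1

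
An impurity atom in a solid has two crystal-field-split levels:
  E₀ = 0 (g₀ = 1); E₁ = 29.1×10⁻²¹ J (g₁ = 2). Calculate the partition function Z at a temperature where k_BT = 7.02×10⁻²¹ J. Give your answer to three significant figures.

Eᵢ/kT = 0, 4.1453.
Z = Σ gᵢe^(−Eᵢ/kT) = 1·e^(−0) + 2·e^(−4.1453) = 1.0000 + 0.031677 = 1.0317.

Z = 1.03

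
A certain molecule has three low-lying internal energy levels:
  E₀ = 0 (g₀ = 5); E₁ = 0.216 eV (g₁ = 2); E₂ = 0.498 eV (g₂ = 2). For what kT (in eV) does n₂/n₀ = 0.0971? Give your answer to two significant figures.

0.35 eV

n₂/n₀ = (g₂/g₀) exp[−(E₂−E₀)/kT] = 0.0971.
⇒ (E₂−E₀)/kT = ln((2/5)/0.0971) = ln(4.119) = 1.416.
kT = 0.498 eV / 1.416 = 0.35 eV.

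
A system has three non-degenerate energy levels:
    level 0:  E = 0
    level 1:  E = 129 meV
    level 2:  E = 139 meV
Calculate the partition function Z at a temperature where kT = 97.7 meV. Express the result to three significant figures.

Z = 1.51

Eᵢ/kT = 0, 1.3204, 1.4227.
Z = Σ e^(−Eᵢ/kT) = e^(−0) + e^(−1.3204) + e^(−1.4227) = 1.0000 + 0.26703 + 0.24106 = 1.5081.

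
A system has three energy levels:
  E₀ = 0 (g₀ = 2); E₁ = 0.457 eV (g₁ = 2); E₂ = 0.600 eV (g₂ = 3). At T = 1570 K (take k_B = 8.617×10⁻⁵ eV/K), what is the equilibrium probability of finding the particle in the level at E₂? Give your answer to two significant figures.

0.017

k_BT = 8.617×10⁻⁵ × 1570 K = 0.1353 eV.
Eᵢ/kT = 0, 3.378, 4.435.
Z = Σ gᵢe^(−Eᵢ/kT) = 2·e^(−0) + 2·e^(−3.378) + 3·e^(−4.435) = 2.000 + 0.06823 + 0.03557 = 2.104.
P₂ = g₂ e^(−E₂/kT) / Z = 0.03557/2.104 = 0.017.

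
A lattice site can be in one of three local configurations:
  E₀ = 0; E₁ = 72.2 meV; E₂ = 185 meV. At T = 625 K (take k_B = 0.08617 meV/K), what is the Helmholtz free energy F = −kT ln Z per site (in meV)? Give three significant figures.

k_BT = 0.08617 × 625 K = 53.856 meV.
Eᵢ/kT = 0, 1.3406, 3.4351.
Z = Σ e^(−Eᵢ/kT) = e^(−0) + e^(−1.3406) + e^(−3.4351) = 1.0000 + 0.26169 + 0.032222 = 1.2939.
F = −kT ln Z = −53.856 × ln(1.2939) = −53.856 × 0.25766 = -13.9 meV.

-13.9 meV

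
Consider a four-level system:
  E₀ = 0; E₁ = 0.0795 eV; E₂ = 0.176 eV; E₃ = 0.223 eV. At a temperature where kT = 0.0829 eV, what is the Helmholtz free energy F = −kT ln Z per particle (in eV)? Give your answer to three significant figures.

-0.0374 eV

Eᵢ/kT = 0, 0.95899, 2.1230, 2.6900.
Z = Σ e^(−Eᵢ/kT) = e^(−0) + e^(−0.95899) + e^(−2.1230) + e^(−2.6900) = 1.0000 + 0.38328 + 0.11967 + 0.067881 = 1.5708.
F = −kT ln Z = −0.0829 × ln(1.5708) = −0.0829 × 0.45159 = -0.0374 eV.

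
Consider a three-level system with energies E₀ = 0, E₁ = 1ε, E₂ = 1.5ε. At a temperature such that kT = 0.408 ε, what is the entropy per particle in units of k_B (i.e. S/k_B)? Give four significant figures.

0.3795

Eᵢ/kT = 0, 2.45098, 3.67647.
Z = Σ e^(−Eᵢ/kT) = e^(−0) + e^(−2.45098) + e^(−3.67647) = 1.00000 + 0.0862091 + 0.0253122 = 1.11152.
⟨E⟩ = Σ EᵢPᵢ = 0.111719 ε.
S/k_B = ln Z + ⟨E⟩/kT = ln(1.11152) + 0.111719/0.408 = 0.105728 + 0.273821 = 0.3795.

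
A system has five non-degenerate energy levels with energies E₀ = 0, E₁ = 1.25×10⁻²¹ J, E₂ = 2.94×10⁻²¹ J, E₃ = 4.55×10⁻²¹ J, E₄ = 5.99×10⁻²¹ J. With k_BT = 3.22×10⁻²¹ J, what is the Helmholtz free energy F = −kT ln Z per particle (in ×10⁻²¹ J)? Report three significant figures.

-2.92 ×10⁻²¹ J

Eᵢ/kT = 0, 0.38820, 0.91304, 1.4130, 1.8602.
Z = Σ e^(−Eᵢ/kT) = e^(−0) + e^(−0.38820) + e^(−0.91304) + e^(−1.4130) + e^(−1.8602) = 1.0000 + 0.67828 + 0.40130 + 0.24341 + 0.15564 = 2.4786.
F = −kT ln Z = −3.22 × ln(2.4786) = −3.22 × 0.90769 = -2.92 ×10⁻²¹ J.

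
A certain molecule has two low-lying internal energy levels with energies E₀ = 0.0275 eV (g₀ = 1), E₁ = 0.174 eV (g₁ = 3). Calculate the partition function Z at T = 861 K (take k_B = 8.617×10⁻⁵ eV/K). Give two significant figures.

k_BT = 8.617×10⁻⁵ × 861 K = 0.07419 eV.
Eᵢ/kT = 0.3707, 2.345.
Z = Σ gᵢe^(−Eᵢ/kT) = 1·e^(−0.3707) + 3·e^(−2.345) = 0.6903 + 0.2875 = 0.9778.

Z = 0.98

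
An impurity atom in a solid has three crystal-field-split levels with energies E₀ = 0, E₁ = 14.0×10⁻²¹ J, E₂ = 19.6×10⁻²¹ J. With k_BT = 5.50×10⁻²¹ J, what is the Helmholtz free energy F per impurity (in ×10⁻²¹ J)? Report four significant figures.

-0.5580 ×10⁻²¹ J

Eᵢ/kT = 0, 2.54545, 3.56364.
Z = Σ e^(−Eᵢ/kT) = e^(−0) + e^(−2.54545) + e^(−3.56364) = 1.00000 + 0.0784377 + 0.0283355 = 1.10677.
F = −kT ln Z = −5.50 × ln(1.10677) = −5.50 × 0.101446 = -0.5580 ×10⁻²¹ J.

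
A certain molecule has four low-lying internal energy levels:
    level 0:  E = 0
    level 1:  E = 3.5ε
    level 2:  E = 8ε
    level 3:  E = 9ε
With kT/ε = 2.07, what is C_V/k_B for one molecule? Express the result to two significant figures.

Eᵢ/kT = 0, 1.691, 3.865, 4.348.
Z = Σ e^(−Eᵢ/kT) = e^(−0) + e^(−1.691) + e^(−3.865) + e^(−4.348) = 1.000 + 0.1843 + 0.02096 + 0.01293 = 1.218.
⟨E⟩ = 0.7628 ε, ⟨E²⟩ = 3.815 ε².
C_V/k_B = (⟨E²⟩ − ⟨E⟩²)/(kT)² = (3.815 − 0.5819)/4.285 = 0.75.

0.75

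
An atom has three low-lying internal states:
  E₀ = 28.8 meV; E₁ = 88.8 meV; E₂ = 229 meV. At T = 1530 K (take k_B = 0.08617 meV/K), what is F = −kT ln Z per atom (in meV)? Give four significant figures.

-52.55 meV

k_BT = 0.08617 × 1530 K = 131.840 meV.
Eᵢ/kT = 0.218447, 0.673544, 1.73695.
Z = Σ e^(−Eᵢ/kT) = e^(−0.218447) + e^(−0.673544) + e^(−1.73695) = 0.803766 + 0.509898 + 0.176057 = 1.48972.
F = −kT ln Z = −131.840 × ln(1.48972) = −131.840 × 0.398588 = -52.55 meV.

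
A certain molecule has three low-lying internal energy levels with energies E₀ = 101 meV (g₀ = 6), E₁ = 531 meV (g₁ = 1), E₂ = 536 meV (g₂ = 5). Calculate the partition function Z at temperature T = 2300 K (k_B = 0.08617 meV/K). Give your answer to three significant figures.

Z = 4.01

k_BT = 0.08617 × 2300 K = 198.19 meV.
Eᵢ/kT = 0.50961, 2.6792, 2.7045.
Z = Σ gᵢe^(−Eᵢ/kT) = 6·e^(−0.50961) + 1·e^(−2.6792) + 5·e^(−2.7045) = 3.6044 + 0.068618 + 0.33452 = 4.0075.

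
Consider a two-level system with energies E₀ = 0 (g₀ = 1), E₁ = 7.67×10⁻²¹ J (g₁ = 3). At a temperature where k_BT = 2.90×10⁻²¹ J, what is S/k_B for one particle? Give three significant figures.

Eᵢ/kT = 0, 2.6448.
Z = Σ gᵢe^(−Eᵢ/kT) = 1·e^(−0) + 3·e^(−2.6448) = 1.0000 + 0.21306 = 1.2131.
⟨E⟩ = Σ EᵢPᵢ = 1.3471 ×10⁻²¹ J.
S/k_B = ln Z + ⟨E⟩/kT = ln(1.2131) + 1.3471/2.90 = 0.19318 + 0.46452 = 0.658.

0.658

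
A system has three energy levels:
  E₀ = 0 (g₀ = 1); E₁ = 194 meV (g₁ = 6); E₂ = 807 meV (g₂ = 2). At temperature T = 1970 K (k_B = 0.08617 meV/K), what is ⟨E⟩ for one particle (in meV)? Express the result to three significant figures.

131 meV

k_BT = 0.08617 × 1970 K = 169.75 meV.
Eᵢ/kT = 0, 1.1429, 4.7541.
Z = Σ gᵢe^(−Eᵢ/kT) = 1·e^(−0) + 6·e^(−1.1429) + 2·e^(−4.7541) = 1.0000 + 1.9134 + 0.017233 = 2.9306.
⟨E⟩ = Σ Eᵢ gᵢe^(−Eᵢ/kT) / Z = (0·1.0000 + 194·1.9134 + 807·0.017233) / 2.9306 = 131 meV.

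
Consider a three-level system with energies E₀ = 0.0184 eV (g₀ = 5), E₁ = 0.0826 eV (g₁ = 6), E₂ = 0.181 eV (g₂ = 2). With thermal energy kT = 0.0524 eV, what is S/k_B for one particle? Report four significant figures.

2.280

Eᵢ/kT = 0.351145, 1.57634, 3.45420.
Z = Σ gᵢe^(−Eᵢ/kT) = 5·e^(−0.351145) + 6·e^(−1.57634) + 2·e^(−3.45420) = 3.51941 + 1.24038 + 0.0632252 = 4.82302.
⟨E⟩ = Σ EᵢPᵢ = 0.0370424 eV.
S/k_B = ln Z + ⟨E⟩/kT = ln(4.82302) + 0.0370424/0.0524 = 1.57340 + 0.706916 = 2.280.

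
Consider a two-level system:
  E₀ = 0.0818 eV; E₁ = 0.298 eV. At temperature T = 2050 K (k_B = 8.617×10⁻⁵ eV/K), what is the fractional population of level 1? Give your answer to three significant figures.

0.227

k_BT = 8.617×10⁻⁵ × 2050 K = 0.17665 eV.
Eᵢ/kT = 0.46306, 1.6870.
Z = Σ e^(−Eᵢ/kT) = e^(−0.46306) + e^(−1.6870) = 0.62935 + 0.18507 = 0.81442.
P₁ = e^(−E₁/kT) / Z = 0.18507/0.81442 = 0.227.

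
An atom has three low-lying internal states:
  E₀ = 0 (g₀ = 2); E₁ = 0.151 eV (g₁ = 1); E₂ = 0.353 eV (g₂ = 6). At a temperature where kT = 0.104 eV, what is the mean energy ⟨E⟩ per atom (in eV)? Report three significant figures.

Eᵢ/kT = 0, 1.4519, 3.3942.
Z = Σ gᵢe^(−Eᵢ/kT) = 2·e^(−0) + 1·e^(−1.4519) + 6·e^(−3.3942) = 2.0000 + 0.23413 + 0.20140 = 2.4355.
⟨E⟩ = Σ Eᵢ gᵢe^(−Eᵢ/kT) / Z = (0·2.0000 + 0.151·0.23413 + 0.353·0.20140) / 2.4355 = 0.0437 eV.

0.0437 eV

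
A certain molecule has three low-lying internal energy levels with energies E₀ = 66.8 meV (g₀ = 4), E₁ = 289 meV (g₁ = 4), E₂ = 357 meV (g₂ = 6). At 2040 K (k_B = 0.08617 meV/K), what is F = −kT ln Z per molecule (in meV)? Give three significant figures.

k_BT = 0.08617 × 2040 K = 175.79 meV.
Eᵢ/kT = 0.38000, 1.6440, 2.0308.
Z = Σ gᵢe^(−Eᵢ/kT) = 4·e^(−0.38000) + 4·e^(−1.6440) + 6·e^(−2.0308) = 2.7354 + 0.77282 + 0.78738 = 4.2956.
F = −kT ln Z = −175.79 × ln(4.2956) = −175.79 × 1.4576 = -256 meV.

-256 meV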